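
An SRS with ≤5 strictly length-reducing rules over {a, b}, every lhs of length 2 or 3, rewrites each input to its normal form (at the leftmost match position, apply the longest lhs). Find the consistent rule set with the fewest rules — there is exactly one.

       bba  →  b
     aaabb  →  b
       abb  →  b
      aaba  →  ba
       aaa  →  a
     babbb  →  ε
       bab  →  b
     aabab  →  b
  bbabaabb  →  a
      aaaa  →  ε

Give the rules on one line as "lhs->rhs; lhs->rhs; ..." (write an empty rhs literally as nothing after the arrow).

  | bba => b
  | aaabb => abb => b
  | abb => b
  | aaba => ba

aa->; ab->; bb->a; bba->b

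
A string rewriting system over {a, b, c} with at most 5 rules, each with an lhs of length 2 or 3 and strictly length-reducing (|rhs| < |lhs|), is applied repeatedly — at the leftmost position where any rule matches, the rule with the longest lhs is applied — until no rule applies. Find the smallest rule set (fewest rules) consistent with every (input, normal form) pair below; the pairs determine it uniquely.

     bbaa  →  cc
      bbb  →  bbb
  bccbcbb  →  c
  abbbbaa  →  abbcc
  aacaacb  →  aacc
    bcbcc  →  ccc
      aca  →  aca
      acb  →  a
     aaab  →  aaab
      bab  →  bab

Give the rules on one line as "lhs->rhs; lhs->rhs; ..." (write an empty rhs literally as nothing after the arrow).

bba->ca; bcb->c; caa->cc; cb->

  | bbaa => caa => cc
  | bbb
  | bccbcbb => bccbb => bcb => c
  | abbbbaa => abbcaa => abbcc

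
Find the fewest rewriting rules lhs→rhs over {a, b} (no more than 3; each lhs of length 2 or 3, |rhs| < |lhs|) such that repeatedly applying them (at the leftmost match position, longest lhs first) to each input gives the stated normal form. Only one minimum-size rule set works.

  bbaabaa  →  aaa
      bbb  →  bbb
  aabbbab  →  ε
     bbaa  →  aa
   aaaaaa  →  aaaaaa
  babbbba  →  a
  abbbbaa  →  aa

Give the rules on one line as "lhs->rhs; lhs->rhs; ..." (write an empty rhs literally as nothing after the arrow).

ab->; ba->a

  | bbaabaa => baabaa => aabaa => aaa
  | bbb
  | aabbbab => abbab => bab => ab => ε
  | bbaa => baa => aa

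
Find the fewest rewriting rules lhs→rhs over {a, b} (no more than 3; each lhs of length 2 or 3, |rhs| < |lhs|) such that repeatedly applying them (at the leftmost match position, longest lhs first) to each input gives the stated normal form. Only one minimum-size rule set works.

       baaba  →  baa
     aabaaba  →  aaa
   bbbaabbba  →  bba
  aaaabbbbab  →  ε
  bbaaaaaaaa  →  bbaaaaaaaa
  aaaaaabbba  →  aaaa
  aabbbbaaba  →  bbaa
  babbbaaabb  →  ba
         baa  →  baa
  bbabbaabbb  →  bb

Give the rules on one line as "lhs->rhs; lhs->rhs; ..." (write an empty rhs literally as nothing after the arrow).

  | baaba => baa
  | aabaaba => aaaba => aaa
  | bbbaabbba => baabbba => babba => bba
  | aaaabbbbab => aaabbbab => aabbab => abab => ab => ε

ab->; bbb->b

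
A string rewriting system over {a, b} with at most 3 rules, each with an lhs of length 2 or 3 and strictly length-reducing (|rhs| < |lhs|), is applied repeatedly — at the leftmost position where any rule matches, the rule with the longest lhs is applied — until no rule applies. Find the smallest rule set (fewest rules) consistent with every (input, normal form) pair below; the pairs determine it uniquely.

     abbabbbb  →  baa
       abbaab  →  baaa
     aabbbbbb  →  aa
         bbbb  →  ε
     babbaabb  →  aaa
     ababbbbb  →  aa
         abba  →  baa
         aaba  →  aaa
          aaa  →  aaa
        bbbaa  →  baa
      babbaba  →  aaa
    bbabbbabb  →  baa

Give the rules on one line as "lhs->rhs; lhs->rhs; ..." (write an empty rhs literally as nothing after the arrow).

  | abbabbbb => baabbbb => bababb => baabb => baba => baa
  | abbaab => baaab => baaa
  | aabbbbbb => ababbbb => aabbbb => ababb => aabb => aba => aa
  | bbbb => bb => ε

ab->a; abb->ba; bb->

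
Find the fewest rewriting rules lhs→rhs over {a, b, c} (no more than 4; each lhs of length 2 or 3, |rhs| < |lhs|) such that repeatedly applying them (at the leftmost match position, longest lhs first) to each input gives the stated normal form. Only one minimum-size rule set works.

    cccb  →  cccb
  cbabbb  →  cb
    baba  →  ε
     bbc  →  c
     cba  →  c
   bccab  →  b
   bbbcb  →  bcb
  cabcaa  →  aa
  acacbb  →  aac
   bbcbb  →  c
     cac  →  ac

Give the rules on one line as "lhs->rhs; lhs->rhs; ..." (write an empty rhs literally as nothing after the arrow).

  | cccb
  | cbabbb => cbbb => cb
  | baba => ba => ε
  | bbc => c

ba->; bb->; ca->a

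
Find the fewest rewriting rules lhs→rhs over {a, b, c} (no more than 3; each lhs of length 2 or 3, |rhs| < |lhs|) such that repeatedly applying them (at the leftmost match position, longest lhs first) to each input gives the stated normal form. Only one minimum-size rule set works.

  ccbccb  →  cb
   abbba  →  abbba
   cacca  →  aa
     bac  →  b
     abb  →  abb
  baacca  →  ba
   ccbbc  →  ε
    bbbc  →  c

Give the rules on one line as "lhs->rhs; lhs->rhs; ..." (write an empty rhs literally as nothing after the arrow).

ac->; bc->c; cc->a

  | ccbccb => abccb => accb => cb
  | abbba
  | cacca => cca => aa
  | bac => b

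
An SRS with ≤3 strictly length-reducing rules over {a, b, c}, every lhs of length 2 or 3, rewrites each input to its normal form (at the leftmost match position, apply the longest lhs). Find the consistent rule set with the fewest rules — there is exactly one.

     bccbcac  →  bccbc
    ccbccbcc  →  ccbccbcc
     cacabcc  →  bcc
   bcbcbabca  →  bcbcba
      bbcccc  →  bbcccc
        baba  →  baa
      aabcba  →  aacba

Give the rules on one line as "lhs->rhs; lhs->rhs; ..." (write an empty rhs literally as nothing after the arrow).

  | bccbcac => bccbc
  | ccbccbcc
  | cacabcc => cabcc => bcc
  | bcbcbabca => bcbcbaca => bcbcba

ab->a; ca->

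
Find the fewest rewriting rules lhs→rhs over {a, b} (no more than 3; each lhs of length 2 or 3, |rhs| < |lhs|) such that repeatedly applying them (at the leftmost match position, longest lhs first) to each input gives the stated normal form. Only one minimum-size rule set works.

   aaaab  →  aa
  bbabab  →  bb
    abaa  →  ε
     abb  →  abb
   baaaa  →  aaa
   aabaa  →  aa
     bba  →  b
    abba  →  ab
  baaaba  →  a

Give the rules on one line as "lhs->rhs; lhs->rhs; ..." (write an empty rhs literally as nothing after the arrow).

aab->; aba->b; ba->

  | aaaab => aa
  | bbabab => bbab => bb
  | abaa => ba => ε
  | abb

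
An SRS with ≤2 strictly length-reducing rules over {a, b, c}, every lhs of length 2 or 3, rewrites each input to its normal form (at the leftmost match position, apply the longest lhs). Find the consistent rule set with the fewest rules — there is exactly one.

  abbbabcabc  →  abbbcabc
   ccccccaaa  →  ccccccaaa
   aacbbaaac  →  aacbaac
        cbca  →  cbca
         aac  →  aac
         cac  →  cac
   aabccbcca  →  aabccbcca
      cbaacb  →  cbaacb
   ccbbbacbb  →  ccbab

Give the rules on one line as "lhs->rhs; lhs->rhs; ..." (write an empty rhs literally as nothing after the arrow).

bba->b; bcb->a

  | abbbabcabc => abbbcabc
  | ccccccaaa
  | aacbbaaac => aacbaac
  | cbca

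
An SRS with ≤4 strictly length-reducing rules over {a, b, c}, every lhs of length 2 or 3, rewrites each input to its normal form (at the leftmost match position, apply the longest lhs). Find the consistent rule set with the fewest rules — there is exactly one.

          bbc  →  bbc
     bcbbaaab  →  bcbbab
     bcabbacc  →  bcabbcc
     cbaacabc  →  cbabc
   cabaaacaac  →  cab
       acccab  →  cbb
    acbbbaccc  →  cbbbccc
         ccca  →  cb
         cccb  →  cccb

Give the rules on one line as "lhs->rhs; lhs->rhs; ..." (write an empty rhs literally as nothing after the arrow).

  | bbc
  | bcbbaaab => bcbbaab => bcbbab
  | bcabbacc => bcabbcc
  | cbaacabc => cbabc

aa->a; aac->; ac->c; cca->b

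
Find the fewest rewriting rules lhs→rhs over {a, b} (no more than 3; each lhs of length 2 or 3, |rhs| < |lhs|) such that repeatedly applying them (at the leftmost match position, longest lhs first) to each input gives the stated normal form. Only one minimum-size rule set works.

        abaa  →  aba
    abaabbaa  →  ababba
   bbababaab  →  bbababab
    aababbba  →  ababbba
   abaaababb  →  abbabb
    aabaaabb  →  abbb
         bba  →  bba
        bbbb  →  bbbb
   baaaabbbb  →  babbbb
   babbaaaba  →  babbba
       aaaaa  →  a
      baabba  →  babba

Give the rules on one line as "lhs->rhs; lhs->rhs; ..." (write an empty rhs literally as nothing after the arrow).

  | abaa => aba
  | abaabbaa => ababbaa => ababba
  | bbababaab => bbababab
  | aababbba => ababbba

aa->a; aaa->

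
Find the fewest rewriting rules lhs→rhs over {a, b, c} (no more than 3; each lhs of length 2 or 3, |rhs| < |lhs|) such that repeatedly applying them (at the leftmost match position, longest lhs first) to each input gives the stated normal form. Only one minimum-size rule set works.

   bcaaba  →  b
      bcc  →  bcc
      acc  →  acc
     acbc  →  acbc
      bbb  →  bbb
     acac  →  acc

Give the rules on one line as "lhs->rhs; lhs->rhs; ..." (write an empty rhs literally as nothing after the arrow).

  | bcaaba => bcaba => bcba => b
  | bcc
  | acc
  | acbc

ca->c; cba->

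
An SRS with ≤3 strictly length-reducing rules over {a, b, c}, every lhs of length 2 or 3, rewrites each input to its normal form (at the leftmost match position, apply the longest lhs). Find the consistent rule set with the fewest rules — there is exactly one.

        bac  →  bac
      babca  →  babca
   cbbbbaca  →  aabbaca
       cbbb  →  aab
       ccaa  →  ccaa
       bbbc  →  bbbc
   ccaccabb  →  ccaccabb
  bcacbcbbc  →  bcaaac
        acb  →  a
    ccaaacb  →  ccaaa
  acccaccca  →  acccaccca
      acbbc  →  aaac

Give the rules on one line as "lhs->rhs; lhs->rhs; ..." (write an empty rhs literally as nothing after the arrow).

  | bac
  | babca
  | cbbbbaca => aabbaca
  | cbbb => aab

cb->; cbb->aa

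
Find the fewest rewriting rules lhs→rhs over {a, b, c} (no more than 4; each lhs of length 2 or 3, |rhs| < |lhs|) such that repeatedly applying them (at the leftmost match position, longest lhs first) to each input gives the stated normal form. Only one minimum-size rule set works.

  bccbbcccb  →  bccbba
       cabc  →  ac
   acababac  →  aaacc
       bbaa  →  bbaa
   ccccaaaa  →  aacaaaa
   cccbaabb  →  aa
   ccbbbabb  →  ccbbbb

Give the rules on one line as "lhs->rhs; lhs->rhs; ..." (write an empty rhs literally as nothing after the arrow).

ab->; aba->ac; cab->a; ccc->aa

  | bccbbcccb => bccbbaab => bccbba
  | cabc => ac
  | acababac => aaabac => aaacc
  | bbaa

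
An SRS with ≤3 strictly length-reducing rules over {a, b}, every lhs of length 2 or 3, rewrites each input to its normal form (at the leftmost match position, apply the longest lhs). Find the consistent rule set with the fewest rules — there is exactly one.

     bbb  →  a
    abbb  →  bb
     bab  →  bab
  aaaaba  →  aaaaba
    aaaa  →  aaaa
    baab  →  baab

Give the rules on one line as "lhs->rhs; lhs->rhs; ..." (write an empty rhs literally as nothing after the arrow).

  | bbb => a
  | abbb => bb
  | bab
  | aaaaba

abb->b; bbb->a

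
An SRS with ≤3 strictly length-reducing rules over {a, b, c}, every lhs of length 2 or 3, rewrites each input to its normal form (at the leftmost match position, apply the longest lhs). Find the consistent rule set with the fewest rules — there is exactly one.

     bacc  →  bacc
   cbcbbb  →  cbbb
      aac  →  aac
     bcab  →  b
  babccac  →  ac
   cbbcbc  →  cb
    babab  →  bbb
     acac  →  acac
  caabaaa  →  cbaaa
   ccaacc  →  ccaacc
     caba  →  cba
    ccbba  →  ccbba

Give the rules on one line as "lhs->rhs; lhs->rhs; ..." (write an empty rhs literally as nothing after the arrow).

  | bacc
  | cbcbbb => cbbb
  | aac
  | bcab => ab => b

ab->b; bc->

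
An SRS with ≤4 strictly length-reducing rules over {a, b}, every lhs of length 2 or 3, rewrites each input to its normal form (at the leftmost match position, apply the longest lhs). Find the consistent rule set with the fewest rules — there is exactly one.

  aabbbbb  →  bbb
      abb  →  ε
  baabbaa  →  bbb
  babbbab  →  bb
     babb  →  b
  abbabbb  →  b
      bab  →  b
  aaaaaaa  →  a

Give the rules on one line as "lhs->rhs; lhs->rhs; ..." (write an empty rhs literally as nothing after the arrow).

aa->a; ab->; abb->; baa->b

  | aabbbbb => abbbbb => bbb
  | abb => ε
  | baabbaa => bbbaa => bbb
  | babbbab => bbab => bb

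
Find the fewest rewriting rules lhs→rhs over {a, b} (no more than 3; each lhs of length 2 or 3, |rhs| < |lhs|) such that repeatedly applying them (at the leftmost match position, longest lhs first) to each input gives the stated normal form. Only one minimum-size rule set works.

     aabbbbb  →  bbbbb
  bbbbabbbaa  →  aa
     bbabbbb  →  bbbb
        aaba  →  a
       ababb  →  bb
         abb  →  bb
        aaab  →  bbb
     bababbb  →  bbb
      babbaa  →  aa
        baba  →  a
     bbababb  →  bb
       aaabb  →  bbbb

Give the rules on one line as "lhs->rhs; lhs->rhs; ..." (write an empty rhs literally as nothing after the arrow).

aaa->bb; ab->b; ba->a

  | aabbbbb => abbbbb => bbbbb
  | bbbbabbbaa => bbbabbbaa => bbabbbaa => babbbaa => abbbaa => bbbaa => bbaa => baa => aa
  | bbabbbb => babbbb => abbbb => bbbb
  | aaba => aba => ba => a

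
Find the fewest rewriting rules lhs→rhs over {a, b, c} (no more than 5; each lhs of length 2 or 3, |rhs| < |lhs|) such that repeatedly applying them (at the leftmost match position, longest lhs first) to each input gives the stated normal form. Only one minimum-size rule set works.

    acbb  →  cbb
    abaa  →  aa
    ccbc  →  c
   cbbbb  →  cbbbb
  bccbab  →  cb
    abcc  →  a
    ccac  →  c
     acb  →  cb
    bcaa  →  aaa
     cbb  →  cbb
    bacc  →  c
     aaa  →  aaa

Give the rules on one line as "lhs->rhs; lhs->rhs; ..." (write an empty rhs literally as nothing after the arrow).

  | acbb => cbb
  | abaa => aa
  | ccbc => abc => c
  | cbbbb

ab->; ac->c; bc->a; cc->a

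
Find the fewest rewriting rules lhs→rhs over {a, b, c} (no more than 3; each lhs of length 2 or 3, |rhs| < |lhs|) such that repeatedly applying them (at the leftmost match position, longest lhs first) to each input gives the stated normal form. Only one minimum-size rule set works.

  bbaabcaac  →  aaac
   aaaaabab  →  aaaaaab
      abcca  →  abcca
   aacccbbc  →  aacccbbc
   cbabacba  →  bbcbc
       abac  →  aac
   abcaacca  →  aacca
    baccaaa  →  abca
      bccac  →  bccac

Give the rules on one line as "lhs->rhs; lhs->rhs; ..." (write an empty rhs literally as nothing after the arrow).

  | bbaabcaac => baabcaac => aabcaac => aabbac => aabac => aaac
  | aaaaabab => aaaaaab
  | abcca
  | aacccbbc

ba->a; caa->ba; cba->bc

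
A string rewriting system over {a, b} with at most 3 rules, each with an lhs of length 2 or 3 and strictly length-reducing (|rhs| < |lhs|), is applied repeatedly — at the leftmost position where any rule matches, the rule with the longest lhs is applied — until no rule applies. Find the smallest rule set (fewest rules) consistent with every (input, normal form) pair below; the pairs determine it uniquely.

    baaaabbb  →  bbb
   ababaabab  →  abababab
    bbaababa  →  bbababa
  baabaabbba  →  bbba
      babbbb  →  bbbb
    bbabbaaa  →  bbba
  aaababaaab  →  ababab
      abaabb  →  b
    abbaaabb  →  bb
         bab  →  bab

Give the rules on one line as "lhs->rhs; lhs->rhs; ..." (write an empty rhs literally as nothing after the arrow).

aa->a; abb->b

  | baaaabbb => baaabbb => baabbb => babbb => bbb
  | ababaabab => abababab
  | bbaababa => bbababa
  | baabaabbba => babaabbba => bababbba => babbba => bbba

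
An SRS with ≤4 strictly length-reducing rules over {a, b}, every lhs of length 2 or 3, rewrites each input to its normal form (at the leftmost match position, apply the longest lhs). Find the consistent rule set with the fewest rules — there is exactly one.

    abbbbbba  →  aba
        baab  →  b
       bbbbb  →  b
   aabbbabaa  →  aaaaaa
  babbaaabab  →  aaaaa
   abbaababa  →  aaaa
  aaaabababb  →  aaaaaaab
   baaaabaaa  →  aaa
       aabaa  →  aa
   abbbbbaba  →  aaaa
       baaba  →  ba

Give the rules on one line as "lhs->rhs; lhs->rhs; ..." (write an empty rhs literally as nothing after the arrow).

  | abbbbbba => abbbbba => abbbba => abbba => abba => aba
  | baab => b
  | bbbbb => bbbb => bbb => bb => b
  | aabbbabaa => aabbabaa => aababaa => aaaaaa

baa->; bab->aa; bb->b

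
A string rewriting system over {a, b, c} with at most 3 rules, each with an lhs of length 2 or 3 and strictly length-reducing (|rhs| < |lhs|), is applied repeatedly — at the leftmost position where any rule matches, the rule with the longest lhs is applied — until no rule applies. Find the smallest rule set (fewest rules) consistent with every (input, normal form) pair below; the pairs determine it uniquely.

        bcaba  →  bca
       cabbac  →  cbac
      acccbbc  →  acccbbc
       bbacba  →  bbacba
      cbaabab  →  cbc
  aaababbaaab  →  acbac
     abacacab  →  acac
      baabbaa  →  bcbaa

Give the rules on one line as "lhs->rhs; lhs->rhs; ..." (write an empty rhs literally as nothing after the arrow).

  | bcaba => bca
  | cabbac => cbac
  | acccbbc
  | bbacba

aab->c; ab->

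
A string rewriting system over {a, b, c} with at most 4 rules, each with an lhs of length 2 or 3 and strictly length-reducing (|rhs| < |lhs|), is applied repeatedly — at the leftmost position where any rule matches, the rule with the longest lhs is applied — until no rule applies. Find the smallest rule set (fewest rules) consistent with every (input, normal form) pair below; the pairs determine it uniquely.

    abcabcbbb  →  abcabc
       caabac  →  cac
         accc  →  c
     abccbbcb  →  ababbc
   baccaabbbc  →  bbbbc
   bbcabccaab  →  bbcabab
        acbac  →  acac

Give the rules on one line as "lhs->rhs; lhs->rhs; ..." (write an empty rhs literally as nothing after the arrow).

aa->; cb->c; cc->a

  | abcabcbbb => abcabcbb => abcabcb => abcabc
  | caabac => cbac => cac
  | accc => aac => c
  | abccbbcb => ababbcb => ababbc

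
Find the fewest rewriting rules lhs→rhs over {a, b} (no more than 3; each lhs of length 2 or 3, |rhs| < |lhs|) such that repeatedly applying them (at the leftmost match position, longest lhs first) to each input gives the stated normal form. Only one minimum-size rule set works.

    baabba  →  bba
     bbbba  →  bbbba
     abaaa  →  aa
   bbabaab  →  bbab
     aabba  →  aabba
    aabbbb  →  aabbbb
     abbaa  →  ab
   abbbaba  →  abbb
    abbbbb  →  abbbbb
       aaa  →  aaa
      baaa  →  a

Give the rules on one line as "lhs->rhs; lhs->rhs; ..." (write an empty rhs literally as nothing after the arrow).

  | baabba => bba
  | bbbba
  | abaaa => aa
  | bbabaab => bbab

aba->; baa->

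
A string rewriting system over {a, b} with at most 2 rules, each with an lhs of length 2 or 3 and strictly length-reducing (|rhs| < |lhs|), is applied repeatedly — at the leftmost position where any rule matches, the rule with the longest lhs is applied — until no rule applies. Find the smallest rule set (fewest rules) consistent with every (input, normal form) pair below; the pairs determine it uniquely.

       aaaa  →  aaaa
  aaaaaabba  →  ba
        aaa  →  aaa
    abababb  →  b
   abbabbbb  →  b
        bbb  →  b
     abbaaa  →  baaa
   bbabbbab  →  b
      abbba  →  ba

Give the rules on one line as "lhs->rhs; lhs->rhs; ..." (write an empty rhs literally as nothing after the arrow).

  | aaaa
  | aaaaaabba => aaaaabba => aaaabba => aaabba => aabba => abba => bba => ba
  | aaa
  | abababb => bababb => bbabb => babb => bbb => bb => b

ab->b; bb->b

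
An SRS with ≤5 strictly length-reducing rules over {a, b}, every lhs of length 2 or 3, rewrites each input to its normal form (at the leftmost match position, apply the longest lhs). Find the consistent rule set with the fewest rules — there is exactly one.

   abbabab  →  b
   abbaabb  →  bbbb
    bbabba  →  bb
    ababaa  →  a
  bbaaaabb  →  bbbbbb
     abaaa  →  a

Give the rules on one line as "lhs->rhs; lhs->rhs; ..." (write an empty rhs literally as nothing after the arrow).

  | abbabab => babab => bab => b
  | abbaabb => baabb => bbbb
  | bbabba => bbba => bb
  | ababaa => abaa => aa => a

aa->a; ab->; ba->; baa->bb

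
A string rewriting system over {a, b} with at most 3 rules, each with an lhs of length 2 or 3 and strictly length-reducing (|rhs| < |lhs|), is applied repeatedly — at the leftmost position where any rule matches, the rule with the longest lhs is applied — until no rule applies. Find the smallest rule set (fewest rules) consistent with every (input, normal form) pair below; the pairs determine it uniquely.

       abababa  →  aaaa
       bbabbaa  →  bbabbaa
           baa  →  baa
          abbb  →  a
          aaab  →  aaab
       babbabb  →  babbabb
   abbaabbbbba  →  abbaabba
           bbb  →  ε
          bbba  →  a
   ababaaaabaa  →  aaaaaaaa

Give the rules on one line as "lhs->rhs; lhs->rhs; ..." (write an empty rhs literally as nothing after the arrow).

  | abababa => aababa => aaaba => aaaa
  | bbabbaa
  | baa
  | abbb => a

aba->aa; bbb->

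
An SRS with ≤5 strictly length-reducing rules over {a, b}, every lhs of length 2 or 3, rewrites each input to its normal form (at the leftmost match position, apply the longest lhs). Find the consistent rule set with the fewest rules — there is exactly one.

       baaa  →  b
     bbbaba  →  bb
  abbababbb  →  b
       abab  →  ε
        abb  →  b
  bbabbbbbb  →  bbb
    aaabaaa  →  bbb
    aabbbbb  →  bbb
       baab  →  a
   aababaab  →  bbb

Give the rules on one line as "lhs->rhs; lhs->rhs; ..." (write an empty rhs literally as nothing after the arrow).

aaa->bb; ab->; ba->b; bab->a

  | baaa => baa => ba => b
  | bbbaba => bbaa => bba => bb
  | abbababbb => bababbb => aabbb => abb => b
  | abab => ab => ε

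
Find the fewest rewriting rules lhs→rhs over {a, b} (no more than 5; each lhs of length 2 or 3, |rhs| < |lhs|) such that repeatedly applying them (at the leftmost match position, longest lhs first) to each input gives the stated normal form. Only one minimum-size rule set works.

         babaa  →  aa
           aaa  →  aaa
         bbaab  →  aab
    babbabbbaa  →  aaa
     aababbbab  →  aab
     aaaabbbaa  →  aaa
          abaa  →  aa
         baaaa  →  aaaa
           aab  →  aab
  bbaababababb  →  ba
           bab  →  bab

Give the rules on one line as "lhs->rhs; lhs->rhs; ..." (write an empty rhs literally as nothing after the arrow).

aba->ba; baa->aa; bb->; bbb->ba

  | babaa => bbaa => aa
  | aaa
  | bbaab => aab
  | babbabbbaa => baabbbaa => aabbbaa => aabaaa => abaaa => baaa => aaa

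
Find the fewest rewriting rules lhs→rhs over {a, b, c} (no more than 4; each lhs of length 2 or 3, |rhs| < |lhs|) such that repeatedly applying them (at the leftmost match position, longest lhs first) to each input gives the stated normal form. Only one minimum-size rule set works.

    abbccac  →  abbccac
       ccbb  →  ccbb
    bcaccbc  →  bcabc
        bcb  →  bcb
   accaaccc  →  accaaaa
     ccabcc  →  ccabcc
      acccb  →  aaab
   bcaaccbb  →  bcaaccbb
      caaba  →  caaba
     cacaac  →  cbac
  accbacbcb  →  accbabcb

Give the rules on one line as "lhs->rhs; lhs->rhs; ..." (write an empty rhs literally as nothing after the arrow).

  | abbccac
  | ccbb
  | bcaccbc => bcacbc => bcabc
  | bcb

aca->b; cbc->bc; ccc->aa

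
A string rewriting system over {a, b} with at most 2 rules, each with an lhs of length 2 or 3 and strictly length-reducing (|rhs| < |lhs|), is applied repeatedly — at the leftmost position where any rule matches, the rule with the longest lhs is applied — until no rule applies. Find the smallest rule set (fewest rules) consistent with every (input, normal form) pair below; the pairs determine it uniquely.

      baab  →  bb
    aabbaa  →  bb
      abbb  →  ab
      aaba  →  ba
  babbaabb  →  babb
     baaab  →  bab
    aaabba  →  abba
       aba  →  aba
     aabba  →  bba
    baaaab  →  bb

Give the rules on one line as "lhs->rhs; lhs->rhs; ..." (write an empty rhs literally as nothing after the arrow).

aa->; bbb->b

  | baab => bb
  | aabbaa => bbaa => bb
  | abbb => ab
  | aaba => ba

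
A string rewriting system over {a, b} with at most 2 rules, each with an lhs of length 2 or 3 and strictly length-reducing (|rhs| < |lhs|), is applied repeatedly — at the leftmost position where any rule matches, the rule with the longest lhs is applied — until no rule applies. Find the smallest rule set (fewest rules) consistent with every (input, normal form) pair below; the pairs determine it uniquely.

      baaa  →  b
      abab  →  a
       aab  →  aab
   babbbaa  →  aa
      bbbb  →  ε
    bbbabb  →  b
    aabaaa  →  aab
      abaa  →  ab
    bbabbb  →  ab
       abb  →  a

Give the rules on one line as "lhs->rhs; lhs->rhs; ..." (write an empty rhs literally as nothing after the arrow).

ba->b; bb->

  | baaa => baa => ba => b
  | abab => abb => a
  | aab
  | babbbaa => bbbbaa => bbaa => aa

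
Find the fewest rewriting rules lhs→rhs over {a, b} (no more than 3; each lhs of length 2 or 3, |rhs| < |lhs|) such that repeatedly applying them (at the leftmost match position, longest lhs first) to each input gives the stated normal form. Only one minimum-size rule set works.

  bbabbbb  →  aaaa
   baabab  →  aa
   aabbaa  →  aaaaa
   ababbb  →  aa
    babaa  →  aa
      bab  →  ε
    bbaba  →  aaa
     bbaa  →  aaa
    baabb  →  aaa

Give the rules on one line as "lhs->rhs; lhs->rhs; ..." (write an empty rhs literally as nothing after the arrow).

  | bbabbbb => aabbbb => aaabb => aaaa
  | baabab => aabab => aa
  | aabbaa => aaaaa
  | ababbb => abb => aa

ba->a; bab->; bb->a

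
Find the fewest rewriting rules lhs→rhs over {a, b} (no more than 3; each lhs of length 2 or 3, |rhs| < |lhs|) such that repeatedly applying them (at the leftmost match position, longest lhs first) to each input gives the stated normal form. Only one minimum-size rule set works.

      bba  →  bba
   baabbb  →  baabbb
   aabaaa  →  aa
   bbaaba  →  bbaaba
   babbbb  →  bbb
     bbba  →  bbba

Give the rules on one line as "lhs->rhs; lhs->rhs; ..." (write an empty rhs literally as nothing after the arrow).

  | bba
  | baabbb
  | aabaaa => aabab => aa
  | bbaaba

aaa->ab; bab->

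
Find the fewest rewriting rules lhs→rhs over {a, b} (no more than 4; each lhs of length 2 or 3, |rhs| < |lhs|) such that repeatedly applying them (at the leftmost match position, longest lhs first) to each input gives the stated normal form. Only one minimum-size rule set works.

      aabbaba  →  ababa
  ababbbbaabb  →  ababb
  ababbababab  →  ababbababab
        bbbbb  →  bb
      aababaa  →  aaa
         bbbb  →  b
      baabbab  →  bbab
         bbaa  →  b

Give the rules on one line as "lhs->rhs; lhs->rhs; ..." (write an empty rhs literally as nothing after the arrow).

  | aabbaba => ababa
  | ababbbbaabb => ababaabb => ababb
  | ababbababab
  | bbbbb => bb

aab->a; baa->; bbb->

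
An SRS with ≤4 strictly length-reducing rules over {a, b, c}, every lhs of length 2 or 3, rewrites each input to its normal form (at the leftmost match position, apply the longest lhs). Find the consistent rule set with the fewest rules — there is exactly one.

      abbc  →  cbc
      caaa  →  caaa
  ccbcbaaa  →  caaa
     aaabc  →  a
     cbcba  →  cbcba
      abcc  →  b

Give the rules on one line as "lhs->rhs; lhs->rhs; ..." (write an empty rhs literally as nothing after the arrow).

  | abbc => cbc
  | caaa
  | ccbcbaaa => abcbaaa => ccbaaa => abaaa => caaa
  | aaabc => aacc => abc => cc => a

ab->c; ac->b; cc->a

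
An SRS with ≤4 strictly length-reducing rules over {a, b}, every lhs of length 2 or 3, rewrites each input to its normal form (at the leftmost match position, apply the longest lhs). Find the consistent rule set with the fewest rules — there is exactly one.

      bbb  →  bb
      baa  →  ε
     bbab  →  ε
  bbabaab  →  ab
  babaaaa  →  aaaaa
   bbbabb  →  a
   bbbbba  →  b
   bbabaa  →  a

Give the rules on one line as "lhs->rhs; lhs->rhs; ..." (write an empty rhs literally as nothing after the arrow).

ba->; baa->; bab->a; bbb->bb

  | bbb => bb
  | baa => ε
  | bbab => ba => ε
  | bbabaab => baaab => ab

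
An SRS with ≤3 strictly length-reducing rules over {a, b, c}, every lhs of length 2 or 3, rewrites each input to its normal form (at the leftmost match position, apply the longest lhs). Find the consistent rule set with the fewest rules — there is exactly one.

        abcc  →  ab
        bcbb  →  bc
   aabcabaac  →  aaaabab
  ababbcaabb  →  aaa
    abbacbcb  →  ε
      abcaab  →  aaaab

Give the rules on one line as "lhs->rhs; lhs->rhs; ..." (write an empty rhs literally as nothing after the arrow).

  | abcc => aac => ab
  | bcbb => bc
  | aabcabaac => aaaabaac => aaaabab
  | ababbcaabb => abacaabb => abbaabb => aaabb => aaa

abc->aa; ac->b; bb->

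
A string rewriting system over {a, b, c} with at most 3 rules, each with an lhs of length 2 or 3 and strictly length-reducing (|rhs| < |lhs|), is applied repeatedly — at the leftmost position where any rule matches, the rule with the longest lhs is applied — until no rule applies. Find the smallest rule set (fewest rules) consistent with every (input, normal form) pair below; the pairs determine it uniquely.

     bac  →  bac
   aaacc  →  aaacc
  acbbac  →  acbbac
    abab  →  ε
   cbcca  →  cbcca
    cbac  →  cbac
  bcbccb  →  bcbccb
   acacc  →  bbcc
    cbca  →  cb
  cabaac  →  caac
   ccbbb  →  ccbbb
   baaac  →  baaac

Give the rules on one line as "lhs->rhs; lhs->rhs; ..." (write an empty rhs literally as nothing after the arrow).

ab->; aca->bb; bca->b

  | bac
  | aaacc
  | acbbac
  | abab => ab => ε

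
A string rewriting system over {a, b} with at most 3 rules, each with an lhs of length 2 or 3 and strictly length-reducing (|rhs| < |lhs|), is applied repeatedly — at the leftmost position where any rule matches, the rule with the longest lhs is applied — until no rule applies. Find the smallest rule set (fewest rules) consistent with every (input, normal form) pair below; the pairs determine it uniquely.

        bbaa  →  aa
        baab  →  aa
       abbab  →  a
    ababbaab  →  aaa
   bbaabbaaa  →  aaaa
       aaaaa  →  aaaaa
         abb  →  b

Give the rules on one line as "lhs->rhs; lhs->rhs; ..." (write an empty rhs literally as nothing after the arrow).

ab->a; abb->b; ba->a

  | bbaa => baa => aa
  | baab => aab => aa
  | abbab => bab => ab => a
  | ababbaab => aabbaab => abaab => aaab => aaa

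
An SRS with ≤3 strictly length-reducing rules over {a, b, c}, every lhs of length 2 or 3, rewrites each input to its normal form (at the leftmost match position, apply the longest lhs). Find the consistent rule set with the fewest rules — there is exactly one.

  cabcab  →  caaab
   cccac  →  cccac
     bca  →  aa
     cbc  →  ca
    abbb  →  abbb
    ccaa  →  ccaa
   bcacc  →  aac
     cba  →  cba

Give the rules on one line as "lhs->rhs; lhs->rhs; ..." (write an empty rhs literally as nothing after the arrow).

  | cabcab => caaab
  | cccac
  | bca => aa
  | cbc => ca

acc->ac; bc->a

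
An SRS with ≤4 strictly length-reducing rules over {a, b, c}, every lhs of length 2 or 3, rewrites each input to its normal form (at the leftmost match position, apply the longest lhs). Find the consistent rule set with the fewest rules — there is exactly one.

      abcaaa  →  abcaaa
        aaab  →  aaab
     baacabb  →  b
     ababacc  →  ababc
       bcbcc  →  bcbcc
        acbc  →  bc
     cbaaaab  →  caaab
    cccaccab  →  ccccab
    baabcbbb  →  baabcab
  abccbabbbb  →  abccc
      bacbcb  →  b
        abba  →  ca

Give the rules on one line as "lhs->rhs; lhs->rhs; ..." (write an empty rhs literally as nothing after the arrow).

  | abcaaa
  | aaab
  | baacabb => baabb => bac => b
  | ababacc => ababc

abb->c; ac->; bb->a; cba->c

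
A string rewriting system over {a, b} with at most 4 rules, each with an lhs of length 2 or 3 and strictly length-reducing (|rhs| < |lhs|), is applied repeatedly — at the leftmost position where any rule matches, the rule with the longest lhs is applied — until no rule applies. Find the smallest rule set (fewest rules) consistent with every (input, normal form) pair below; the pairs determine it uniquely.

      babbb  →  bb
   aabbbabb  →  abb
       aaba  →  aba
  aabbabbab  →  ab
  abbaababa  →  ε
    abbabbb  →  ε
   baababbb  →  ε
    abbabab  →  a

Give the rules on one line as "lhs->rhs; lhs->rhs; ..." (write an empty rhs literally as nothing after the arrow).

  | babbb => bb
  | aabbbabb => abbbabb => aaabb => abb
  | aaba => aba
  | aabbabbab => abbabbab => abbab => ab

aa->; aab->ab; bab->; bbb->a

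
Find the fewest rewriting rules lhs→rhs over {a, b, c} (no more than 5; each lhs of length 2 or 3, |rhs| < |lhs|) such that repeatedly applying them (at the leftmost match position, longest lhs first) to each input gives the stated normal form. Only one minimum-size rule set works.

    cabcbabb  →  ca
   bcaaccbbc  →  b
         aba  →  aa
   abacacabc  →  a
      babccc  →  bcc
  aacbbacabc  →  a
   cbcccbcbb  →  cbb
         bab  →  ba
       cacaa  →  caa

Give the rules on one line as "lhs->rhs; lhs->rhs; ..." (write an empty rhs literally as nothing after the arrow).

ab->a; ac->; acb->; cbc->

  | cabcbabb => cacbabb => cabb => cab => ca
  | bcaaccbbc => bcacbbc => bcbc => b
  | aba => aa
  | abacacabc => aacacabc => aacabc => aabc => aac => a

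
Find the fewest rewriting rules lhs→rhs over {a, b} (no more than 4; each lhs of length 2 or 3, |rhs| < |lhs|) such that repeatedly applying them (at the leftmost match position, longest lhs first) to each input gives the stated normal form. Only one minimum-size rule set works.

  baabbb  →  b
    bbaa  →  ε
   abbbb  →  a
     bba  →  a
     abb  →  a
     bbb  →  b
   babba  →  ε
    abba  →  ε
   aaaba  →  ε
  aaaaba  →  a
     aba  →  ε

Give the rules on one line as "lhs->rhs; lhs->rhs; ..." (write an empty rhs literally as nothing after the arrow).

  | baabbb => aabbb => bbb => b
  | bbaa => aa => ε
  | abbbb => abb => a
  | bba => a

aa->; ba->a; bb->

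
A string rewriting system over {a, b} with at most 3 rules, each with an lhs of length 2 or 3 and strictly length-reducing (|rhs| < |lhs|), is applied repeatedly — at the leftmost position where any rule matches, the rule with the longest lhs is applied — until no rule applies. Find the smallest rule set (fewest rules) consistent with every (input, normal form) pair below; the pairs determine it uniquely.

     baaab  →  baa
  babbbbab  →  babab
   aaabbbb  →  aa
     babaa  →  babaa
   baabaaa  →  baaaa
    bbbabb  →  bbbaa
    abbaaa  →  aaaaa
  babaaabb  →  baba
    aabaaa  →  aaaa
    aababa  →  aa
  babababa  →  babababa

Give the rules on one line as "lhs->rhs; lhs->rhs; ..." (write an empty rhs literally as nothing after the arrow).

aab->a; abb->aa

  | baaab => baa
  | babbbbab => baabbab => babab
  | aaabbbb => aabbb => abb => aa
  | babaa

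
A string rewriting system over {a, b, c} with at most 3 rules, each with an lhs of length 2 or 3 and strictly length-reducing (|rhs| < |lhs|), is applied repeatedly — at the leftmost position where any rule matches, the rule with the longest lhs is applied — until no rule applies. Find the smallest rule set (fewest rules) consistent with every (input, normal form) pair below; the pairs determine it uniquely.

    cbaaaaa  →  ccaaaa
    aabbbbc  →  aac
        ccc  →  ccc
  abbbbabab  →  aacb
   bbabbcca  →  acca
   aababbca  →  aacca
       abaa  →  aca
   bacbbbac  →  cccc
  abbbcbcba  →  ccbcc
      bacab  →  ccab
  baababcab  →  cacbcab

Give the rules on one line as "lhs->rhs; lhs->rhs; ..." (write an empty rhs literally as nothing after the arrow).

  | cbaaaaa => ccaaaa
  | aabbbbc => aabbc => aac
  | ccc
  | abbbbabab => abbabab => aabab => aacb

abc->cc; ba->c; bb->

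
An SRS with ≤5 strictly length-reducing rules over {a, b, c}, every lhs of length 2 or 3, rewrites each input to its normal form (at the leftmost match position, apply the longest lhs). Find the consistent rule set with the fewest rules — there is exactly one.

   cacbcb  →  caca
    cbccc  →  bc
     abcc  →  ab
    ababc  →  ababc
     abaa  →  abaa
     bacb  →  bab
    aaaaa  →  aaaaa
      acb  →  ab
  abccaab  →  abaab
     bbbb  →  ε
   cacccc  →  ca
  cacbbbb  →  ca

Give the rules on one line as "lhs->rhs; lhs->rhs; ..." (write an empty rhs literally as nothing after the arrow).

bb->; bcb->ca; cb->b; cc->

  | cacbcb => cabcb => caca
  | cbccc => bccc => bc
  | abcc => ab
  | ababc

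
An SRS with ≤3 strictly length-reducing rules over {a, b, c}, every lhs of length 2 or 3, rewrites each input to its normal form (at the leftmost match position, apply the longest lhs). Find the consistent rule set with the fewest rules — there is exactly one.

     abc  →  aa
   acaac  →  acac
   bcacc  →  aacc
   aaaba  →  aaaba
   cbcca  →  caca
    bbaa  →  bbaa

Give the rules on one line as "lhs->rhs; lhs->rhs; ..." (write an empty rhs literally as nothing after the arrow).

bc->a; caa->ca

  | abc => aa
  | acaac => acac
  | bcacc => aacc
  | aaaba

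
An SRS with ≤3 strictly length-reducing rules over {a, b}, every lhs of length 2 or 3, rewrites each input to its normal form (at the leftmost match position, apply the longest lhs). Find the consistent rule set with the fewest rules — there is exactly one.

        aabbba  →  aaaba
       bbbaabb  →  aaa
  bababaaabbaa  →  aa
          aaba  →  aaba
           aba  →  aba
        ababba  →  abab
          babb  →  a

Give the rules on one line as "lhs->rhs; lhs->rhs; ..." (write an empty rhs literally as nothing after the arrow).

baa->bb; bb->a; bba->b

  | aabbba => aaaba
  | bbbaabb => abaabb => abbbb => aabb => aaa
  | bababaaabbaa => bababbabbaa => bababbbaa => babaabaa => babbbaa => baabaa => bbbaa => abaa => abb => aa
  | aaba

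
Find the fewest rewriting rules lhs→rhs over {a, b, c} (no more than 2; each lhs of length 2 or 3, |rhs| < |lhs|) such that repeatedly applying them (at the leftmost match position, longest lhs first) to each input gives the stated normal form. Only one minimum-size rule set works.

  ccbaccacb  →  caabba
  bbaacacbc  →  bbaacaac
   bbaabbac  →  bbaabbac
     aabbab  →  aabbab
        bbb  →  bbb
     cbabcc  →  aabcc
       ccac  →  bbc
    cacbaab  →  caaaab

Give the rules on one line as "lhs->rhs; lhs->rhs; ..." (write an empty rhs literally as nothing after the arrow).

cb->a; cca->bb

  | ccbaccacb => caaccacb => caabbcb => caabba
  | bbaacacbc => bbaacaac
  | bbaabbac
  | aabbab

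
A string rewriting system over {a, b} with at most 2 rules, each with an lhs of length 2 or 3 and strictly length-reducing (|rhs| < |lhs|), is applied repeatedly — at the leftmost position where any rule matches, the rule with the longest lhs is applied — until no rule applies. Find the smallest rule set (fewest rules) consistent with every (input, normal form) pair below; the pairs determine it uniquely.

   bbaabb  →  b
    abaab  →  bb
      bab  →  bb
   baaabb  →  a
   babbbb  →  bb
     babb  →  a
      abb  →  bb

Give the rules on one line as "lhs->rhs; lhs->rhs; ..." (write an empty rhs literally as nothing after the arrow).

ab->b; bbb->a

  | bbaabb => bbabb => bbbb => ab => b
  | abaab => baab => bab => bb
  | bab => bb
  | baaabb => baabb => babb => bbb => a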